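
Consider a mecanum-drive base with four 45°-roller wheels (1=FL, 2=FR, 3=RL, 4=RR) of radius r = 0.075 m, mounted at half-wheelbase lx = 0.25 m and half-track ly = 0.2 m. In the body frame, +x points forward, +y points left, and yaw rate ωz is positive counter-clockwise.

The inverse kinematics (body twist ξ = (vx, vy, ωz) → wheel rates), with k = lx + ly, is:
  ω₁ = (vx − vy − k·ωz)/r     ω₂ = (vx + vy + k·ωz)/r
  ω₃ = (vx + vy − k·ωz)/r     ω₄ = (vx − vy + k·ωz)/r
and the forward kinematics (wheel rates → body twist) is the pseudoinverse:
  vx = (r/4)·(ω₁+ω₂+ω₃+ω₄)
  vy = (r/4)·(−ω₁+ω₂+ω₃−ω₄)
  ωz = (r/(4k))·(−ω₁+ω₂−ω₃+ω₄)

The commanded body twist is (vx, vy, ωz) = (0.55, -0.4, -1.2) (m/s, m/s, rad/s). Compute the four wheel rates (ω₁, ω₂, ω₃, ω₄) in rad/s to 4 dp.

(19.8667, -5.2000, 9.2000, 5.4667)

k = lx + ly = 0.25 + 0.2 = 0.4500;  k·ωz = 0.4500·-1.2 = -0.5400
ω₁ (FL) = (vx − vy − k·ωz)/r = 1.4900/0.075 = 19.8667
ω₂ (FR) = (vx + vy + k·ωz)/r = -0.3900/0.075 = -5.2000
ω₃ (RL) = (vx + vy − k·ωz)/r = 0.6900/0.075 = 9.2000
ω₄ (RR) = (vx − vy + k·ωz)/r = 0.4100/0.075 = 5.4667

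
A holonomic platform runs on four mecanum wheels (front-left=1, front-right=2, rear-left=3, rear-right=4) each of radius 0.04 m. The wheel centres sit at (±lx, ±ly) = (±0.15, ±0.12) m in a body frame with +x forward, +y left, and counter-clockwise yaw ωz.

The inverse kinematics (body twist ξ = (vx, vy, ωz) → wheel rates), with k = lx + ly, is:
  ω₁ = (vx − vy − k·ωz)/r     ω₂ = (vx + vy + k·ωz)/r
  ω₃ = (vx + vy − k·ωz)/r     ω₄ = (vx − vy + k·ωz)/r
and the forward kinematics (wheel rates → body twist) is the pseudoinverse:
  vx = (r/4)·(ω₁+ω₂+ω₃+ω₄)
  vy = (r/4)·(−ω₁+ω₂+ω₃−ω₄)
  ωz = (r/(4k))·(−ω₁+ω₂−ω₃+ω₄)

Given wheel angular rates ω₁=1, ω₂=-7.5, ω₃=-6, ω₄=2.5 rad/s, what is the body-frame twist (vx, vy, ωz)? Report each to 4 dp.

k = lx + ly = 0.15 + 0.12 = 0.2700
ω₁+ω₂+ω₃+ω₄ = -10.0000  →  vx = (0.04/4)·-10.0000 = -0.1000
−ω₁+ω₂+ω₃−ω₄ = -17.0000  →  vy = (0.04/4)·-17.0000 = -0.1700
−ω₁+ω₂−ω₃+ω₄ = 0.0000  →  ωz = (0.04/1.0800)·0.0000 = 0.0000

(-0.1000, -0.1700, 0.0000)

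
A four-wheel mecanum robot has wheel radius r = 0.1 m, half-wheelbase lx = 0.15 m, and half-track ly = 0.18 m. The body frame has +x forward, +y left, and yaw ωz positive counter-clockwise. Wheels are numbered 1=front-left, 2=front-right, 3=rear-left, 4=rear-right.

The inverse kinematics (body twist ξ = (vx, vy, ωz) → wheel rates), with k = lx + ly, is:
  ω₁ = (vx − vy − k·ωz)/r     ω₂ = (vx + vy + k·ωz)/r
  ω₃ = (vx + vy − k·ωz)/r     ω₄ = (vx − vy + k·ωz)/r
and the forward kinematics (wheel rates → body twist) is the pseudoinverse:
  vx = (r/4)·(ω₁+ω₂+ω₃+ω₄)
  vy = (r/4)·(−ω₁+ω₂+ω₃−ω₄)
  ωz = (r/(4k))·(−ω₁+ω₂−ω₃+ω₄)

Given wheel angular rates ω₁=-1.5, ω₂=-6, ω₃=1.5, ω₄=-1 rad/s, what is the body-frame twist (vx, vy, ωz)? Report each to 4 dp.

(-0.1750, -0.0500, -0.5303)

k = lx + ly = 0.15 + 0.18 = 0.3300
ω₁+ω₂+ω₃+ω₄ = -7.0000  →  vx = (0.1/4)·-7.0000 = -0.1750
−ω₁+ω₂+ω₃−ω₄ = -2.0000  →  vy = (0.1/4)·-2.0000 = -0.0500
−ω₁+ω₂−ω₃+ω₄ = -7.0000  →  ωz = (0.1/1.3200)·-7.0000 = -0.5303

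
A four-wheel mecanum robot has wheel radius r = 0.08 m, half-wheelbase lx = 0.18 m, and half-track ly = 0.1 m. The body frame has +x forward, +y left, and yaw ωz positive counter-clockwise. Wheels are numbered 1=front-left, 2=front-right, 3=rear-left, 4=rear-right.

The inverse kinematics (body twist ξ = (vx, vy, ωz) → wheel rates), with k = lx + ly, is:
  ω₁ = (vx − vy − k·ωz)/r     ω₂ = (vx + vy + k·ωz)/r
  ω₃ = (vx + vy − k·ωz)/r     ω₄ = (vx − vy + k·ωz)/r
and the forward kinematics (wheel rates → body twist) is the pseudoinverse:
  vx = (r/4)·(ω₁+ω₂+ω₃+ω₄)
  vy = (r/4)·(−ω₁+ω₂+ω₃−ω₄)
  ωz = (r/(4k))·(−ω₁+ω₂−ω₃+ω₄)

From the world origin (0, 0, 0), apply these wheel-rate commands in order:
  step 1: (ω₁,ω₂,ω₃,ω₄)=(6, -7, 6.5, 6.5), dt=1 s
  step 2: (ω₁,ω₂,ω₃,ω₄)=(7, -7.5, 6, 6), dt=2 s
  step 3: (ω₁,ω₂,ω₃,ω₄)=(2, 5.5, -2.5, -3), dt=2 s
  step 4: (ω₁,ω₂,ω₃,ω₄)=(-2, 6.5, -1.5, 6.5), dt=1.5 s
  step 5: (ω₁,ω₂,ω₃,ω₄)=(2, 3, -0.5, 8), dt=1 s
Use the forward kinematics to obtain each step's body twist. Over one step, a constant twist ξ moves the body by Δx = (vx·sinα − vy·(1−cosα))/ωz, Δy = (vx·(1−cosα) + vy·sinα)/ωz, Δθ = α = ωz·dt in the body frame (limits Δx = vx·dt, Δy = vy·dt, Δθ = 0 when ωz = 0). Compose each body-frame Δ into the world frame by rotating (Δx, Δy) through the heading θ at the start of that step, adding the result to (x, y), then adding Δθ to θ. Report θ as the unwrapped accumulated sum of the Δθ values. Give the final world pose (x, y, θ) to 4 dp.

(-0.3784, -1.1630, -0.1250)

step 1: ξ=(vx,vy,ωz)=(0.2400, -0.2600, -0.9286), dt=1.0 → body Δ=(0.0947, -0.3279, -0.9286) → world pose (0.0947, -0.3279, -0.9286)
step 2: ξ=(vx,vy,ωz)=(0.2300, -0.2900, -1.0357), dt=2.0 → body Δ=(-0.2196, -0.5743, -2.0714) → world pose (-0.4967, -0.4960, -3.0000)
step 3: ξ=(vx,vy,ωz)=(0.0400, 0.0800, 0.2143), dt=2.0 → body Δ=(0.0438, 0.1720, 0.4286) → world pose (-0.5158, -0.6725, -2.5714)
step 4: ξ=(vx,vy,ωz)=(0.1900, 0.0100, 1.1786), dt=1.5 → body Δ=(0.1479, 0.2011, 1.7679) → world pose (-0.5318, -0.9217, -0.8036)
step 5: ξ=(vx,vy,ωz)=(0.2500, -0.1500, 0.6786), dt=1.0 → body Δ=(0.2802, -0.0571, 0.6786) → world pose (-0.3784, -1.1630, -0.1250)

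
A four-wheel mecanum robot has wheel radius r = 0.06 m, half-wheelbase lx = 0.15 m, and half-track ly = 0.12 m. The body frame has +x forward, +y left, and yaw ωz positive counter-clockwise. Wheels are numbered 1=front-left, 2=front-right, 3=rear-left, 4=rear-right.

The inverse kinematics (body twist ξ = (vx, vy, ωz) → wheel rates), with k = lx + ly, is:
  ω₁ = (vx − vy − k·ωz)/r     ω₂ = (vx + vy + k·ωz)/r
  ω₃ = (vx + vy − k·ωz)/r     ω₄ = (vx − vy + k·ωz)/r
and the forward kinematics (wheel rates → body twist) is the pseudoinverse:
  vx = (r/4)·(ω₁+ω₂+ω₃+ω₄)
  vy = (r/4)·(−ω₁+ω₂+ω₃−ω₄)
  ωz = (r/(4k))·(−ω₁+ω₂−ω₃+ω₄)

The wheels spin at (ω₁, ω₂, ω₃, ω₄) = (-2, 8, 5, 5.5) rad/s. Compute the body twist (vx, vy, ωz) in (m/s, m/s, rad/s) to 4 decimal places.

k = lx + ly = 0.15 + 0.12 = 0.2700
ω₁+ω₂+ω₃+ω₄ = 16.5000  →  vx = (0.06/4)·16.5000 = 0.2475
−ω₁+ω₂+ω₃−ω₄ = 9.5000  →  vy = (0.06/4)·9.5000 = 0.1425
−ω₁+ω₂−ω₃+ω₄ = 10.5000  →  ωz = (0.06/1.0800)·10.5000 = 0.5833

(0.2475, 0.1425, 0.5833)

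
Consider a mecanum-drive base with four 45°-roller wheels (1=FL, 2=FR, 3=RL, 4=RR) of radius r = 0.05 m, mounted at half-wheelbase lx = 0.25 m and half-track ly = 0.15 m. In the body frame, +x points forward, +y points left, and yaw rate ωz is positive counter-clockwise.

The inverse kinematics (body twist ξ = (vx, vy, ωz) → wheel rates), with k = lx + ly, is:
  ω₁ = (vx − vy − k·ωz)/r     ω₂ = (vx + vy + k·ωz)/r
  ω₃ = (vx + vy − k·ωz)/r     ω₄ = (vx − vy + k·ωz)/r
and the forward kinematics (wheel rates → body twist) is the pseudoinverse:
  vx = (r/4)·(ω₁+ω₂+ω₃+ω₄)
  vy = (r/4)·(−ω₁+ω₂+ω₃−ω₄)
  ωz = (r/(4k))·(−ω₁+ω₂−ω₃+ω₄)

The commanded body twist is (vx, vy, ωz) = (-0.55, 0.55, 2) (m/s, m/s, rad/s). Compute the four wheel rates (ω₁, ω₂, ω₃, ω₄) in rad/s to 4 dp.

k = lx + ly = 0.25 + 0.15 = 0.4000;  k·ωz = 0.4000·2 = 0.8000
ω₁ (FL) = (vx − vy − k·ωz)/r = -1.9000/0.05 = -38.0000
ω₂ (FR) = (vx + vy + k·ωz)/r = 0.8000/0.05 = 16.0000
ω₃ (RL) = (vx + vy − k·ωz)/r = -0.8000/0.05 = -16.0000
ω₄ (RR) = (vx − vy + k·ωz)/r = -0.3000/0.05 = -6.0000

(-38.0000, 16.0000, -16.0000, -6.0000)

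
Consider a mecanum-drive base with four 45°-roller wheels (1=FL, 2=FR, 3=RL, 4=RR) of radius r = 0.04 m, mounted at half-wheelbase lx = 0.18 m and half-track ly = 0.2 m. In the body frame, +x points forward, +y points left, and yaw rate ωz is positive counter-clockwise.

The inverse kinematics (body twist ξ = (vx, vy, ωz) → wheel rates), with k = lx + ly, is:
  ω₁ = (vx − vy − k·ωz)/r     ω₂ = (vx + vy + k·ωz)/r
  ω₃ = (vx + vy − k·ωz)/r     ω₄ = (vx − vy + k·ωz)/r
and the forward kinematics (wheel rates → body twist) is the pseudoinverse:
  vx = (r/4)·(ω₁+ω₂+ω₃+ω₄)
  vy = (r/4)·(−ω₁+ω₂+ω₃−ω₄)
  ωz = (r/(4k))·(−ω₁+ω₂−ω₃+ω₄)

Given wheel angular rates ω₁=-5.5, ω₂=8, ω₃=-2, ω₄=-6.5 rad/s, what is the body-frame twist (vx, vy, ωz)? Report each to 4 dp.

(-0.0600, 0.1800, 0.2368)

k = lx + ly = 0.18 + 0.2 = 0.3800
ω₁+ω₂+ω₃+ω₄ = -6.0000  →  vx = (0.04/4)·-6.0000 = -0.0600
−ω₁+ω₂+ω₃−ω₄ = 18.0000  →  vy = (0.04/4)·18.0000 = 0.1800
−ω₁+ω₂−ω₃+ω₄ = 9.0000  →  ωz = (0.04/1.5200)·9.0000 = 0.2368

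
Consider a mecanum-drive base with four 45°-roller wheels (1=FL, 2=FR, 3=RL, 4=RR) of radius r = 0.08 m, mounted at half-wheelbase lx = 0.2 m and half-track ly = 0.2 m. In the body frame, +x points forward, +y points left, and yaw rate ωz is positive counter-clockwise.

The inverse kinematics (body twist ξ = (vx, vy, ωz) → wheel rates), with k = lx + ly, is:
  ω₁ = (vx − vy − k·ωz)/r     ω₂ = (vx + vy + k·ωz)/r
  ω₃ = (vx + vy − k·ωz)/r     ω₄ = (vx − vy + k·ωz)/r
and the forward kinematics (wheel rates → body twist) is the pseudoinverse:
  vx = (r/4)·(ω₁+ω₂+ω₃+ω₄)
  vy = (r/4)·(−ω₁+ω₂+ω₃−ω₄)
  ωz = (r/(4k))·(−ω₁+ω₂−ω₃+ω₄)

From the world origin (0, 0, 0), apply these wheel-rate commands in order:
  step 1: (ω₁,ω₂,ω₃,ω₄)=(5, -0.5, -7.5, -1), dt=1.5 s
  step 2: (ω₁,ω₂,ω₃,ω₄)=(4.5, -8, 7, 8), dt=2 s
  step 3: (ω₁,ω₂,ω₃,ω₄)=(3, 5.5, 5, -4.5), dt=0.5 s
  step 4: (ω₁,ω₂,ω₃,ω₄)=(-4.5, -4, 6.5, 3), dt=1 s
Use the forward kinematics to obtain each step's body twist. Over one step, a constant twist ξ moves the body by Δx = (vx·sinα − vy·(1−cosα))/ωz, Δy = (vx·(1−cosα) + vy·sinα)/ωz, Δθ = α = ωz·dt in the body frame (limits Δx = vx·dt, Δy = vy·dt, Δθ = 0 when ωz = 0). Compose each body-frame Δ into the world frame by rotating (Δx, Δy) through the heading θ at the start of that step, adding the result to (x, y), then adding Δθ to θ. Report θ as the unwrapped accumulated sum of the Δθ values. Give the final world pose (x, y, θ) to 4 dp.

step 1: ξ=(vx,vy,ωz)=(-0.0800, -0.2400, 0.0500), dt=1.5 → body Δ=(-0.1064, -0.3642, 0.0750) → world pose (-0.1064, -0.3642, 0.0750)
step 2: ξ=(vx,vy,ωz)=(0.2300, -0.2700, -0.5750), dt=2.0 → body Δ=(0.0874, -0.6652, -1.1500) → world pose (0.0306, -1.0210, -1.0750)
step 3: ξ=(vx,vy,ωz)=(0.1800, 0.2400, -0.3500), dt=0.5 → body Δ=(0.1000, 0.1115, -0.1750) → world pose (0.1762, -1.0559, -1.2500)
step 4: ξ=(vx,vy,ωz)=(0.0200, 0.0800, -0.1500), dt=1.0 → body Δ=(0.0259, 0.0782, -0.1500) → world pose (0.2586, -1.0558, -1.4000)

(0.2586, -1.0558, -1.4000)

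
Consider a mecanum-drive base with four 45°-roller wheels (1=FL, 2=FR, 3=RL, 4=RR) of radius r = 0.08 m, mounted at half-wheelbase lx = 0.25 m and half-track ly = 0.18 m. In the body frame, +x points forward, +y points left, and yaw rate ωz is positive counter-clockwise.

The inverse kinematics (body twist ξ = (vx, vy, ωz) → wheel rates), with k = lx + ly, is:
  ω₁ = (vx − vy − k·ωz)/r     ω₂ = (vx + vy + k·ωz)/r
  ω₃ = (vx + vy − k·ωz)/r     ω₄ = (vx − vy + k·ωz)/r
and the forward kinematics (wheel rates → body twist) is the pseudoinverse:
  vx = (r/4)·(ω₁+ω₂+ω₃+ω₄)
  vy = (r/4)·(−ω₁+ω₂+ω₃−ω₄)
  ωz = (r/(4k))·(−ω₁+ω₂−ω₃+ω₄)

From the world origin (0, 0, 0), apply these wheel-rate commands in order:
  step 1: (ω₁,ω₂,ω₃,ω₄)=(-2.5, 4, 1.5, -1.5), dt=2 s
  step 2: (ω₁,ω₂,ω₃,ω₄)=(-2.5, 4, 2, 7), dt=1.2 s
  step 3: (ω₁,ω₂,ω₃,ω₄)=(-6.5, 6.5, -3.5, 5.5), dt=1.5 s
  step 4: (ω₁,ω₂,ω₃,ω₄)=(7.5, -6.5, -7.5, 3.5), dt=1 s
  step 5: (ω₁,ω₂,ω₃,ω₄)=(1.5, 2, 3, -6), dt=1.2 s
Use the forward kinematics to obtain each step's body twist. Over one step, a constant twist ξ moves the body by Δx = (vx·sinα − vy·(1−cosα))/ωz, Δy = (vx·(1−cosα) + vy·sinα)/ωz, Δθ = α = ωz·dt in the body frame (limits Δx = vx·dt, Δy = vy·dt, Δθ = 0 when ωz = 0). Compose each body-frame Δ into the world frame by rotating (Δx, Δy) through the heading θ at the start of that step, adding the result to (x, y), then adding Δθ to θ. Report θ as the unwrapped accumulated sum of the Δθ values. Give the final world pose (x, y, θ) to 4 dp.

step 1: ξ=(vx,vy,ωz)=(0.0300, 0.1900, 0.1628), dt=2.0 → body Δ=(-0.0024, 0.3830, 0.3256) → world pose (-0.0024, 0.3830, 0.3256)
step 2: ξ=(vx,vy,ωz)=(0.2100, 0.0300, 0.5349), dt=1.2 → body Δ=(0.2239, 0.1117, 0.6419) → world pose (0.1740, 0.5605, 0.9674)
step 3: ξ=(vx,vy,ωz)=(0.0400, 0.0800, 1.0233), dt=1.5 → body Δ=(-0.0363, 0.1158, 1.5349) → world pose (0.0581, 0.5963, 2.5023)
step 4: ξ=(vx,vy,ωz)=(-0.0600, -0.5000, -0.1395), dt=1.0 → body Δ=(-0.0946, -0.4942, -0.1395) → world pose (0.4288, 0.9364, 2.3628)
step 5: ξ=(vx,vy,ωz)=(0.0100, 0.1900, -0.3953), dt=1.2 → body Δ=(0.0646, 0.2167, -0.4744) → world pose (0.2306, 0.8276, 1.8884)

(0.2306, 0.8276, 1.8884)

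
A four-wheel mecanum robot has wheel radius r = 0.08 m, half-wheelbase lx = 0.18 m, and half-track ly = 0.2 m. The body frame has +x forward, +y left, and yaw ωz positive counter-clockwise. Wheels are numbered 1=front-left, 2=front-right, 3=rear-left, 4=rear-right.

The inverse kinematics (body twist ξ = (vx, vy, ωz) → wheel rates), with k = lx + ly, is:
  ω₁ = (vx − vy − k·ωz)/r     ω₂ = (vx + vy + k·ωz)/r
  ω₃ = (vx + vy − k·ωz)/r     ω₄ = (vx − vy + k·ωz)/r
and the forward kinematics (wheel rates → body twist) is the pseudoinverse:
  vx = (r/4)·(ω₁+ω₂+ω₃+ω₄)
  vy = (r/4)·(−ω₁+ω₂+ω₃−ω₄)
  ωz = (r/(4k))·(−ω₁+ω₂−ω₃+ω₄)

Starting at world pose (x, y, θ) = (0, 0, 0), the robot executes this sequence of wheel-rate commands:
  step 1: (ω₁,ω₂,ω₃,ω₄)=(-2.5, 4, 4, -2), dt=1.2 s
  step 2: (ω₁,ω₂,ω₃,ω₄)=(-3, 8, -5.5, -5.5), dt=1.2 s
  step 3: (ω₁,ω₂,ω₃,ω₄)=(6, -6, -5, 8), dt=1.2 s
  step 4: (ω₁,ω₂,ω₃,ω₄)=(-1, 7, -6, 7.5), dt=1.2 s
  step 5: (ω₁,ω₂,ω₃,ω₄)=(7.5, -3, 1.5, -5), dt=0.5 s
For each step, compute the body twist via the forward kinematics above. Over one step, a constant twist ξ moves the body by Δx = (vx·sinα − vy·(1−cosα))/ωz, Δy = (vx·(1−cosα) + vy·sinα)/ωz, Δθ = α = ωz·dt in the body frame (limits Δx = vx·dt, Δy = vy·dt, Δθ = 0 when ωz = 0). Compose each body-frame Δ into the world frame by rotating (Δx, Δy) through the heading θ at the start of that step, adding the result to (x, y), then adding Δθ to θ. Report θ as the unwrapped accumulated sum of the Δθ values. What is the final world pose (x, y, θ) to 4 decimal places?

step 1: ξ=(vx,vy,ωz)=(0.0700, 0.2500, 0.0263), dt=1.2 → body Δ=(0.0792, 0.3013, 0.0316) → world pose (0.0792, 0.3013, 0.0316)
step 2: ξ=(vx,vy,ωz)=(-0.1200, 0.2200, 0.5789), dt=1.2 → body Δ=(-0.2208, 0.1952, 0.6947) → world pose (-0.1476, 0.4894, 0.7263)
step 3: ξ=(vx,vy,ωz)=(0.0600, -0.5000, 0.0526), dt=1.2 → body Δ=(0.0909, -0.5973, 0.0632) → world pose (0.3171, 0.1032, 0.7895)
step 4: ξ=(vx,vy,ωz)=(0.1500, -0.1100, 1.1316), dt=1.2 → body Δ=(0.2062, 0.0095, 1.3579) → world pose (0.4555, 0.2564, 2.1474)
step 5: ξ=(vx,vy,ωz)=(0.0200, -0.0800, -0.8947), dt=0.5 → body Δ=(0.0009, -0.0409, -0.4474) → world pose (0.4893, 0.2794, 1.7000)

(0.4893, 0.2794, 1.7000)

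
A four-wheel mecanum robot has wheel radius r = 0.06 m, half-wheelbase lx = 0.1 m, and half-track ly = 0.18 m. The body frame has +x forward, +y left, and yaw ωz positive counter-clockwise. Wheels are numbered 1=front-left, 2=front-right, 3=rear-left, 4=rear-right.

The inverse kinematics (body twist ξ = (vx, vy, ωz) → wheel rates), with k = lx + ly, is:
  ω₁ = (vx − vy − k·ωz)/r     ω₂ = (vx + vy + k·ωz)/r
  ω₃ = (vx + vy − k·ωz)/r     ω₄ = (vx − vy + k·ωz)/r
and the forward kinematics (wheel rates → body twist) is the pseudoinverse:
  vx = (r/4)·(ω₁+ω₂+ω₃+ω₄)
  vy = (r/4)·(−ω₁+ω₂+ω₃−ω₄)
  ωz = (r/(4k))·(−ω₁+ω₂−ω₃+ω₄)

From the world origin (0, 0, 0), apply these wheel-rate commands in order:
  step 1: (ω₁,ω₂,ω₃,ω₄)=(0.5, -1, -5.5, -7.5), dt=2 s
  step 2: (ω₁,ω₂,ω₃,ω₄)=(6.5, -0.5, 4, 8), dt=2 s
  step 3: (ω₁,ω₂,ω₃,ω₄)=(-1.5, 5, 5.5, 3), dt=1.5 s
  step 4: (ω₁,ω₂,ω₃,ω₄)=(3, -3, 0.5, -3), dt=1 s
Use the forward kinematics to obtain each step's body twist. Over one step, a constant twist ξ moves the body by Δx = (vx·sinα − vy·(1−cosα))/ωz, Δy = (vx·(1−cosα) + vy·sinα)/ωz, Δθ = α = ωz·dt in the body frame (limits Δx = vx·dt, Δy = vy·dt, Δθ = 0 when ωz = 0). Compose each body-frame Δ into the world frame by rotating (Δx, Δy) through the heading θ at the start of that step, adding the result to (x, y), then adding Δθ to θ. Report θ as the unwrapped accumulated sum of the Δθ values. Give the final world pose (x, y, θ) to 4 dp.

step 1: ξ=(vx,vy,ωz)=(-0.2025, 0.0075, -0.1875), dt=2.0 → body Δ=(-0.3928, 0.0897, -0.3750) → world pose (-0.3928, 0.0897, -0.3750)
step 2: ξ=(vx,vy,ωz)=(0.2700, -0.1650, -0.1607), dt=2.0 → body Δ=(0.4782, -0.4104, -0.3214) → world pose (-0.0982, -0.4673, -0.6964)
step 3: ξ=(vx,vy,ωz)=(0.1800, 0.1350, 0.2143), dt=1.5 → body Δ=(0.2331, 0.2421, 0.3214) → world pose (0.2359, -0.4312, -0.3750)
step 4: ξ=(vx,vy,ωz)=(-0.0375, -0.0375, -0.5089), dt=1.0 → body Δ=(-0.0452, -0.0266, -0.5089) → world pose (0.1841, -0.4393, -0.8839)

(0.1841, -0.4393, -0.8839)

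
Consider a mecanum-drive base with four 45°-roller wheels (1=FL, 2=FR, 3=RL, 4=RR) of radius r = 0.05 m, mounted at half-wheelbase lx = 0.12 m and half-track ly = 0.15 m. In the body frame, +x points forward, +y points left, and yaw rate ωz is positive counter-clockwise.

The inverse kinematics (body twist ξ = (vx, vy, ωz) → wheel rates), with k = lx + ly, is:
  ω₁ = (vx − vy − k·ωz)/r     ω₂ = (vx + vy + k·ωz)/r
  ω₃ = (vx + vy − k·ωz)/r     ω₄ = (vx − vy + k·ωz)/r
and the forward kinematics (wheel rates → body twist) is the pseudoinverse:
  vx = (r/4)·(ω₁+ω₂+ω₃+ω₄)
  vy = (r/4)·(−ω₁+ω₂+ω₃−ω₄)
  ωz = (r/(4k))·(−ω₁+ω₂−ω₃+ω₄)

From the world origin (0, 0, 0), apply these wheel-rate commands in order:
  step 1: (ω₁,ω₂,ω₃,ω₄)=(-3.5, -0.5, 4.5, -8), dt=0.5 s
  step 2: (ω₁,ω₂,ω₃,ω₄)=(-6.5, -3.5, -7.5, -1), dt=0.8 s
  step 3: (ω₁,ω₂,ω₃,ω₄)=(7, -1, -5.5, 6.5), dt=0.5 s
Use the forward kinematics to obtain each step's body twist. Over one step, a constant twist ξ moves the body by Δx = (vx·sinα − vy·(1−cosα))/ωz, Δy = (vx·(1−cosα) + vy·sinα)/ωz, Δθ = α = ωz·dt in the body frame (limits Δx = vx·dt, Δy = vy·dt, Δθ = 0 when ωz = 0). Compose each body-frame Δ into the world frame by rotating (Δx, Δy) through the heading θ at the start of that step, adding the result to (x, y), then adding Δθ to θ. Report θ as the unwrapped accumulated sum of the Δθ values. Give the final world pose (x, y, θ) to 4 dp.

(-0.1561, -0.0407, 0.2245)

step 1: ξ=(vx,vy,ωz)=(-0.0938, 0.1938, -0.4398), dt=0.5 → body Δ=(-0.0359, 0.1012, -0.2199) → world pose (-0.0359, 0.1012, -0.2199)
step 2: ξ=(vx,vy,ωz)=(-0.2313, -0.0437, 0.4398), dt=0.8 → body Δ=(-0.1751, -0.0665, 0.3519) → world pose (-0.2213, 0.0745, 0.1319)
step 3: ξ=(vx,vy,ωz)=(0.0875, -0.2500, 0.1852), dt=0.5 → body Δ=(0.0495, -0.1228, 0.0926) → world pose (-0.1561, -0.0407, 0.2245)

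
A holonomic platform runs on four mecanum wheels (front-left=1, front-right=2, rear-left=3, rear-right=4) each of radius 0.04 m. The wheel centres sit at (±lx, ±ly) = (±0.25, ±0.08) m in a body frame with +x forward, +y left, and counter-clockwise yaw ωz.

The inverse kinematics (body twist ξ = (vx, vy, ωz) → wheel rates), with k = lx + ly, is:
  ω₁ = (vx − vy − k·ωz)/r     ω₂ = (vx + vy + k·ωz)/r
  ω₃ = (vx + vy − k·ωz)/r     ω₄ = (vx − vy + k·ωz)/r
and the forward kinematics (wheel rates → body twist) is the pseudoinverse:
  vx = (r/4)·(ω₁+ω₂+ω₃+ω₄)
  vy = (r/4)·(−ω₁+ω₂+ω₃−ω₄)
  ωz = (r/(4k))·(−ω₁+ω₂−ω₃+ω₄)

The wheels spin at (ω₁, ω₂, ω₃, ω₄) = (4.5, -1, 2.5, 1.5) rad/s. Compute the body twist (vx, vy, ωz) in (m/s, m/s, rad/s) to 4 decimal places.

k = lx + ly = 0.25 + 0.08 = 0.3300
ω₁+ω₂+ω₃+ω₄ = 7.5000  →  vx = (0.04/4)·7.5000 = 0.0750
−ω₁+ω₂+ω₃−ω₄ = -4.5000  →  vy = (0.04/4)·-4.5000 = -0.0450
−ω₁+ω₂−ω₃+ω₄ = -6.5000  →  ωz = (0.04/1.3200)·-6.5000 = -0.1970

(0.0750, -0.0450, -0.1970)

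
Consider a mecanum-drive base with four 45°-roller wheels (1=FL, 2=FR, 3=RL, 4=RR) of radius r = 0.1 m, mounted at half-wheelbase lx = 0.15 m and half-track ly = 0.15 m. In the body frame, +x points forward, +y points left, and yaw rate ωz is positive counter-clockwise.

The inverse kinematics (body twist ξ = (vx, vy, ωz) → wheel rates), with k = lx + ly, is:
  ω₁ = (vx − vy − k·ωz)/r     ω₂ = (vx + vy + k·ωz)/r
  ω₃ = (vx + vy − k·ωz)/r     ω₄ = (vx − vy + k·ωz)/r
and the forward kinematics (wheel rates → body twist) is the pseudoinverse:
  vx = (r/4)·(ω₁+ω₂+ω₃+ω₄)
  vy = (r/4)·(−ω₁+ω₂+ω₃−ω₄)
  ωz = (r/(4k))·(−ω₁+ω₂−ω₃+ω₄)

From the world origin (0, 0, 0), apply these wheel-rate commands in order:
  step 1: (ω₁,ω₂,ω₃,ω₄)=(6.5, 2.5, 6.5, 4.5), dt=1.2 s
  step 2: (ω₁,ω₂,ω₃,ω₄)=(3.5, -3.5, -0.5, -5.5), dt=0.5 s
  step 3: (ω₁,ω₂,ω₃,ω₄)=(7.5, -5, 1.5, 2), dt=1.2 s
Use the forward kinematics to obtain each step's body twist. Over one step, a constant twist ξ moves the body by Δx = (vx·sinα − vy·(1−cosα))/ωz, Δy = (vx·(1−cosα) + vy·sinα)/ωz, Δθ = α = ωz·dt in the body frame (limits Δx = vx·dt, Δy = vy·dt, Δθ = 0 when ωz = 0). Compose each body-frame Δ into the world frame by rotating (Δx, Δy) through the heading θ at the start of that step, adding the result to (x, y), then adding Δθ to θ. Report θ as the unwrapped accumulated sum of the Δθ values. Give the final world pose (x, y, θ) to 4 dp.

step 1: ξ=(vx,vy,ωz)=(0.5000, -0.0500, -0.5000), dt=1.2 → body Δ=(0.5472, -0.2311, -0.6000) → world pose (0.5472, -0.2311, -0.6000)
step 2: ξ=(vx,vy,ωz)=(-0.1500, -0.0500, -1.0000), dt=0.5 → body Δ=(-0.0780, -0.0056, -0.5000) → world pose (0.4796, -0.1917, -1.1000)
step 3: ξ=(vx,vy,ωz)=(0.1500, -0.3250, -1.0000), dt=1.2 → body Δ=(-0.0674, -0.3986, -1.2000) → world pose (0.0938, -0.3124, -2.3000)

(0.0938, -0.3124, -2.3000)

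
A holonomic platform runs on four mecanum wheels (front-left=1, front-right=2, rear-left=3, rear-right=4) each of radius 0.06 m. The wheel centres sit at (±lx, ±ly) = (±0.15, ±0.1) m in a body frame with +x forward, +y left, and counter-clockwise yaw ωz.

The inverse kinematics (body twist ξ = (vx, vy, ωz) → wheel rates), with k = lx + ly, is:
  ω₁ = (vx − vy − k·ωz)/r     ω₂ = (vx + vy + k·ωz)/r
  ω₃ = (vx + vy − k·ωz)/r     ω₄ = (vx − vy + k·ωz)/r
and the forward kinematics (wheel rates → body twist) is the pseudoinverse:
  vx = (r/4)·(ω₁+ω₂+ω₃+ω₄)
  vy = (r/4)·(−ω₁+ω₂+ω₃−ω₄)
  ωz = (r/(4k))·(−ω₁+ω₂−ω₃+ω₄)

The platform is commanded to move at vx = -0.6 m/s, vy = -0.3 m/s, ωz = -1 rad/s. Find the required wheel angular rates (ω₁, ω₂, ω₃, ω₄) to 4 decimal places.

k = lx + ly = 0.15 + 0.1 = 0.2500;  k·ωz = 0.2500·-1 = -0.2500
ω₁ (FL) = (vx − vy − k·ωz)/r = -0.0500/0.06 = -0.8333
ω₂ (FR) = (vx + vy + k·ωz)/r = -1.1500/0.06 = -19.1667
ω₃ (RL) = (vx + vy − k·ωz)/r = -0.6500/0.06 = -10.8333
ω₄ (RR) = (vx − vy + k·ωz)/r = -0.5500/0.06 = -9.1667

(-0.8333, -19.1667, -10.8333, -9.1667)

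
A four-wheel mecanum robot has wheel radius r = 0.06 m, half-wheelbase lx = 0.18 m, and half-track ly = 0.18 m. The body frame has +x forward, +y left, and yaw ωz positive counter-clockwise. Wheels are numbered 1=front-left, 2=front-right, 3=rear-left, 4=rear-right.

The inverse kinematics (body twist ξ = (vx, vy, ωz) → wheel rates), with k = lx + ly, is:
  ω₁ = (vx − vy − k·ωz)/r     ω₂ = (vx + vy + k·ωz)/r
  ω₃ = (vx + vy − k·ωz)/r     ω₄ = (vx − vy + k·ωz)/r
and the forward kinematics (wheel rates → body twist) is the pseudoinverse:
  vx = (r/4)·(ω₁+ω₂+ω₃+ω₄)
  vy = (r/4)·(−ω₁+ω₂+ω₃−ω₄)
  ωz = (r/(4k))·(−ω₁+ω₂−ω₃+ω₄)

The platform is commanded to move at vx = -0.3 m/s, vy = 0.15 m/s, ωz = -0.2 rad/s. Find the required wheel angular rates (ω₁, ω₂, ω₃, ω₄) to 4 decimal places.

(-6.3000, -3.7000, -1.3000, -8.7000)

k = lx + ly = 0.18 + 0.18 = 0.3600;  k·ωz = 0.3600·-0.2 = -0.0720
ω₁ (FL) = (vx − vy − k·ωz)/r = -0.3780/0.06 = -6.3000
ω₂ (FR) = (vx + vy + k·ωz)/r = -0.2220/0.06 = -3.7000
ω₃ (RL) = (vx + vy − k·ωz)/r = -0.0780/0.06 = -1.3000
ω₄ (RR) = (vx − vy + k·ωz)/r = -0.5220/0.06 = -8.7000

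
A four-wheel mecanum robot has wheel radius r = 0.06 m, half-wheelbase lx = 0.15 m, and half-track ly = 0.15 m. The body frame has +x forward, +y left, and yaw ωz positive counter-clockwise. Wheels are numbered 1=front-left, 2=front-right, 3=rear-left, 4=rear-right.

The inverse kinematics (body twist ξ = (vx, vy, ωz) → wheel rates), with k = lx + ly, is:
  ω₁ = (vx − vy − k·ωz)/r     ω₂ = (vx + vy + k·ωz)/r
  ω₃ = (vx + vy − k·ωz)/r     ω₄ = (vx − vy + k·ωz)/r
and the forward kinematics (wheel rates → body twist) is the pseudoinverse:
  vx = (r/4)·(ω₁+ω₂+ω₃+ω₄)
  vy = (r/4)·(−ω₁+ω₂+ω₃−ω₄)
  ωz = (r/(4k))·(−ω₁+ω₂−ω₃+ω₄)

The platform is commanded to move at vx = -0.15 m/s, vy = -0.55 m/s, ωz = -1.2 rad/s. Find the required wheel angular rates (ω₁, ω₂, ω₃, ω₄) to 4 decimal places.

k = lx + ly = 0.15 + 0.15 = 0.3000;  k·ωz = 0.3000·-1.2 = -0.3600
ω₁ (FL) = (vx − vy − k·ωz)/r = 0.7600/0.06 = 12.6667
ω₂ (FR) = (vx + vy + k·ωz)/r = -1.0600/0.06 = -17.6667
ω₃ (RL) = (vx + vy − k·ωz)/r = -0.3400/0.06 = -5.6667
ω₄ (RR) = (vx − vy + k·ωz)/r = 0.0400/0.06 = 0.6667

(12.6667, -17.6667, -5.6667, 0.6667)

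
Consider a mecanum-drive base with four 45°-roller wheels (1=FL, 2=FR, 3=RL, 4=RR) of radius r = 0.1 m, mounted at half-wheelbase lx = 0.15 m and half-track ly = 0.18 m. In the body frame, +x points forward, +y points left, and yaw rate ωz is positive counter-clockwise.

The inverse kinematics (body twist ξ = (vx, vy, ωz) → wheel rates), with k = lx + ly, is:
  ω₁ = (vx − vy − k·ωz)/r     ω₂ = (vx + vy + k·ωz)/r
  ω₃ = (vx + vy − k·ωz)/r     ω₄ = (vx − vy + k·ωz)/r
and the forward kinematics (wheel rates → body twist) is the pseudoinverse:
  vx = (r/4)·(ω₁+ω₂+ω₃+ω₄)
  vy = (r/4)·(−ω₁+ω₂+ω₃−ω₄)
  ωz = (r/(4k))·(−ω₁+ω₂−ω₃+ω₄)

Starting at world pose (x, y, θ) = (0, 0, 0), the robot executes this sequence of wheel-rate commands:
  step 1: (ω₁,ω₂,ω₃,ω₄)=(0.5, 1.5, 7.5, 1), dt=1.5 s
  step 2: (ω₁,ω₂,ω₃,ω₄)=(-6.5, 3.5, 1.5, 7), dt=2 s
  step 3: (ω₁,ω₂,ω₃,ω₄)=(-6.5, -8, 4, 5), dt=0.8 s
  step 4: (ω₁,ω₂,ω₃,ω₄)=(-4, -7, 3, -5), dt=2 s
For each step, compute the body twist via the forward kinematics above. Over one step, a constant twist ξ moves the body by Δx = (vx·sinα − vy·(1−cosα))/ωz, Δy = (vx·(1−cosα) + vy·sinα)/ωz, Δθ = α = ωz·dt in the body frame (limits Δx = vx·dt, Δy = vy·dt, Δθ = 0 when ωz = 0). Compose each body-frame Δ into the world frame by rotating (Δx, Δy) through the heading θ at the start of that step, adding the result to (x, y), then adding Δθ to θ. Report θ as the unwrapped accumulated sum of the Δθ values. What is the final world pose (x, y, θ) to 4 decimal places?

step 1: ξ=(vx,vy,ωz)=(0.2625, 0.1875, -0.4167), dt=1.5 → body Δ=(0.4537, 0.1442, -0.6250) → world pose (0.4537, 0.1442, -0.6250)
step 2: ξ=(vx,vy,ωz)=(0.1375, 0.1125, 1.1742), dt=2.0 → body Δ=(-0.0796, 0.2675, 2.3485) → world pose (0.5457, 0.4077, 1.7235)
step 3: ξ=(vx,vy,ωz)=(-0.1375, -0.0625, -0.0379), dt=0.8 → body Δ=(-0.1107, -0.0483, -0.0303) → world pose (0.6103, 0.3056, 1.6932)
step 4: ξ=(vx,vy,ωz)=(-0.3250, 0.1250, -0.8333), dt=2.0 → body Δ=(-0.2239, 0.5766, -1.6667) → world pose (0.0653, 0.0130, 0.0265)

(0.0653, 0.0130, 0.0265)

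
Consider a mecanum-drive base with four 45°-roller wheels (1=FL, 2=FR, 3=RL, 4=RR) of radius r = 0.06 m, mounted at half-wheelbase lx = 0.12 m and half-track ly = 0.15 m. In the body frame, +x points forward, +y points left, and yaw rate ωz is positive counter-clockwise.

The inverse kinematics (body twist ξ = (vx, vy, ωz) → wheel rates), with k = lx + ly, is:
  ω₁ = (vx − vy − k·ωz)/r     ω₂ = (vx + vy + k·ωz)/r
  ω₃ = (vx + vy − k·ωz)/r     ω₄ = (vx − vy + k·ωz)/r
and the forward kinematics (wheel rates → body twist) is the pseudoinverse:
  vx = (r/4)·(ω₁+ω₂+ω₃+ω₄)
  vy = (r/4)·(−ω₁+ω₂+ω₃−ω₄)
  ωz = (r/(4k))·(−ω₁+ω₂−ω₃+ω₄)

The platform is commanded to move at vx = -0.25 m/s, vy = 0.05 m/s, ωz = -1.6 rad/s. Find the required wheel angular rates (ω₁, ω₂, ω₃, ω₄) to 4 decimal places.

k = lx + ly = 0.12 + 0.15 = 0.2700;  k·ωz = 0.2700·-1.6 = -0.4320
ω₁ (FL) = (vx − vy − k·ωz)/r = 0.1320/0.06 = 2.2000
ω₂ (FR) = (vx + vy + k·ωz)/r = -0.6320/0.06 = -10.5333
ω₃ (RL) = (vx + vy − k·ωz)/r = 0.2320/0.06 = 3.8667
ω₄ (RR) = (vx − vy + k·ωz)/r = -0.7320/0.06 = -12.2000

(2.2000, -10.5333, 3.8667, -12.2000)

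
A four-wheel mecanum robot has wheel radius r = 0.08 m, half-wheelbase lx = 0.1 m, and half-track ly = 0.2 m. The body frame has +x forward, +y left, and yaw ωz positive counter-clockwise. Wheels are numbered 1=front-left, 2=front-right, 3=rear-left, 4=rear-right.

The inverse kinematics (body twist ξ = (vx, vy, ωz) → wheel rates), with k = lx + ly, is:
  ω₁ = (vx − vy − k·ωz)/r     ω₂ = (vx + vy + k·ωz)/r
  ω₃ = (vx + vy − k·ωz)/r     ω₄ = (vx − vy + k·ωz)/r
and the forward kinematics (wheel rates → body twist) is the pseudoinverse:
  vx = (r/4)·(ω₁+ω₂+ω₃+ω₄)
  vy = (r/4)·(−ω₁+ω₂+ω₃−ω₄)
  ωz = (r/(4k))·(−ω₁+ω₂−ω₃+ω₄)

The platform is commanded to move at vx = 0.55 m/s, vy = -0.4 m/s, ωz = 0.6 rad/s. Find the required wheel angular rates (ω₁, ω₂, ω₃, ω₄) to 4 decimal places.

(9.6250, 4.1250, -0.3750, 14.1250)

k = lx + ly = 0.1 + 0.2 = 0.3000;  k·ωz = 0.3000·0.6 = 0.1800
ω₁ (FL) = (vx − vy − k·ωz)/r = 0.7700/0.08 = 9.6250
ω₂ (FR) = (vx + vy + k·ωz)/r = 0.3300/0.08 = 4.1250
ω₃ (RL) = (vx + vy − k·ωz)/r = -0.0300/0.08 = -0.3750
ω₄ (RR) = (vx − vy + k·ωz)/r = 1.1300/0.08 = 14.1250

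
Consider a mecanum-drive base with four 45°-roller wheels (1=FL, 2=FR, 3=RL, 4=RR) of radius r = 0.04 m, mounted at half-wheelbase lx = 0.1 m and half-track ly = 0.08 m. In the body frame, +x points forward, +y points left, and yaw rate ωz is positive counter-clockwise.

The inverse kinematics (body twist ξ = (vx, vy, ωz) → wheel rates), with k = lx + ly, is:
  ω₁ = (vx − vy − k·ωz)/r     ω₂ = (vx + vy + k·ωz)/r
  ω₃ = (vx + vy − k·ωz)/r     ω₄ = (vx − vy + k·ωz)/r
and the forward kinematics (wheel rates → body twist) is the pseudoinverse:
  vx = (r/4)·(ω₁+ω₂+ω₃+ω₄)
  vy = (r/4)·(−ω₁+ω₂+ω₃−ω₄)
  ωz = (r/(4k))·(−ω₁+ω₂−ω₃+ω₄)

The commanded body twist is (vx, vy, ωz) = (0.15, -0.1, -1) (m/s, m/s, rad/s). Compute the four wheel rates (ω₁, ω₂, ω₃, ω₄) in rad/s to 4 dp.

(10.7500, -3.2500, 5.7500, 1.7500)

k = lx + ly = 0.1 + 0.08 = 0.1800;  k·ωz = 0.1800·-1 = -0.1800
ω₁ (FL) = (vx − vy − k·ωz)/r = 0.4300/0.04 = 10.7500
ω₂ (FR) = (vx + vy + k·ωz)/r = -0.1300/0.04 = -3.2500
ω₃ (RL) = (vx + vy − k·ωz)/r = 0.2300/0.04 = 5.7500
ω₄ (RR) = (vx − vy + k·ωz)/r = 0.0700/0.04 = 1.7500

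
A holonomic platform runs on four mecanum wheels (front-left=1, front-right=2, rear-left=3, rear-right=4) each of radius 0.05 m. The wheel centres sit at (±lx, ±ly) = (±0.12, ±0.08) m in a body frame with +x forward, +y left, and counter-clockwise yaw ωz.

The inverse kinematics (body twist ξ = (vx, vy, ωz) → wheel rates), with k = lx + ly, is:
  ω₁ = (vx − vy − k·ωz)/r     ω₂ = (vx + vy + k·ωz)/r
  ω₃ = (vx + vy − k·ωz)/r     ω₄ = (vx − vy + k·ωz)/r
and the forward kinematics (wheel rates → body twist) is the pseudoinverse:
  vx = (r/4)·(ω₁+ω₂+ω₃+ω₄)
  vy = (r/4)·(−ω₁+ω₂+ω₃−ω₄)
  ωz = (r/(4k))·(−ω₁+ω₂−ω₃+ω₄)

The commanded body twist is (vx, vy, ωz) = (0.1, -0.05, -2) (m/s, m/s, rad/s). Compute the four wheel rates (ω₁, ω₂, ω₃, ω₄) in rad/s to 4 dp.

(11.0000, -7.0000, 9.0000, -5.0000)

k = lx + ly = 0.12 + 0.08 = 0.2000;  k·ωz = 0.2000·-2 = -0.4000
ω₁ (FL) = (vx − vy − k·ωz)/r = 0.5500/0.05 = 11.0000
ω₂ (FR) = (vx + vy + k·ωz)/r = -0.3500/0.05 = -7.0000
ω₃ (RL) = (vx + vy − k·ωz)/r = 0.4500/0.05 = 9.0000
ω₄ (RR) = (vx − vy + k·ωz)/r = -0.2500/0.05 = -5.0000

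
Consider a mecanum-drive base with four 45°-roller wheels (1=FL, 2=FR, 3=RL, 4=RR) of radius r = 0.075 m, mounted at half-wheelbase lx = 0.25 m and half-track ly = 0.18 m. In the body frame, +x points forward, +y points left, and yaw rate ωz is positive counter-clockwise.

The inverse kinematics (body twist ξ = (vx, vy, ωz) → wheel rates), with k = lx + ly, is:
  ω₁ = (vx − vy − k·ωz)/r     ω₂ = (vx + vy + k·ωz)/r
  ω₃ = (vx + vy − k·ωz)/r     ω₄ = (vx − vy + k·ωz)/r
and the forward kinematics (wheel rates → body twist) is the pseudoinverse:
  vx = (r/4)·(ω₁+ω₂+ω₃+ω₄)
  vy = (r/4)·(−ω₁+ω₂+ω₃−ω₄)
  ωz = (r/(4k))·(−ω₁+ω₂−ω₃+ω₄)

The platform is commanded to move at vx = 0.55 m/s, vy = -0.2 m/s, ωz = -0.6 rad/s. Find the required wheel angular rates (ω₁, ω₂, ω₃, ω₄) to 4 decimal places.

k = lx + ly = 0.25 + 0.18 = 0.4300;  k·ωz = 0.4300·-0.6 = -0.2580
ω₁ (FL) = (vx − vy − k·ωz)/r = 1.0080/0.075 = 13.4400
ω₂ (FR) = (vx + vy + k·ωz)/r = 0.0920/0.075 = 1.2267
ω₃ (RL) = (vx + vy − k·ωz)/r = 0.6080/0.075 = 8.1067
ω₄ (RR) = (vx − vy + k·ωz)/r = 0.4920/0.075 = 6.5600

(13.4400, 1.2267, 8.1067, 6.5600)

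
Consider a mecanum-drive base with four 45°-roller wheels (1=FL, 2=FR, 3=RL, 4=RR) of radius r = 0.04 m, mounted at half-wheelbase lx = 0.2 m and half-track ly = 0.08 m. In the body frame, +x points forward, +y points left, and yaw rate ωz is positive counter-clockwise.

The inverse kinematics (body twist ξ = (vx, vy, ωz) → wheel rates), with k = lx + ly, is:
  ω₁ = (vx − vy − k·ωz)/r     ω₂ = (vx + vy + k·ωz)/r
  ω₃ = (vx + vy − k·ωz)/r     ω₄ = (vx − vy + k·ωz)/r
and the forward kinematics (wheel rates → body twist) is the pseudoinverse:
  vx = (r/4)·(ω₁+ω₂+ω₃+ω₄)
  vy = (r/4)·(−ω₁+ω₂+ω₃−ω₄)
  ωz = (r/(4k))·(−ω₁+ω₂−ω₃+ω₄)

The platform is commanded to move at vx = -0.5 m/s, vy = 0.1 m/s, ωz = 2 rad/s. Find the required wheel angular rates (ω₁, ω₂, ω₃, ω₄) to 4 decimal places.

(-29.0000, 4.0000, -24.0000, -1.0000)

k = lx + ly = 0.2 + 0.08 = 0.2800;  k·ωz = 0.2800·2 = 0.5600
ω₁ (FL) = (vx − vy − k·ωz)/r = -1.1600/0.04 = -29.0000
ω₂ (FR) = (vx + vy + k·ωz)/r = 0.1600/0.04 = 4.0000
ω₃ (RL) = (vx + vy − k·ωz)/r = -0.9600/0.04 = -24.0000
ω₄ (RR) = (vx − vy + k·ωz)/r = -0.0400/0.04 = -1.0000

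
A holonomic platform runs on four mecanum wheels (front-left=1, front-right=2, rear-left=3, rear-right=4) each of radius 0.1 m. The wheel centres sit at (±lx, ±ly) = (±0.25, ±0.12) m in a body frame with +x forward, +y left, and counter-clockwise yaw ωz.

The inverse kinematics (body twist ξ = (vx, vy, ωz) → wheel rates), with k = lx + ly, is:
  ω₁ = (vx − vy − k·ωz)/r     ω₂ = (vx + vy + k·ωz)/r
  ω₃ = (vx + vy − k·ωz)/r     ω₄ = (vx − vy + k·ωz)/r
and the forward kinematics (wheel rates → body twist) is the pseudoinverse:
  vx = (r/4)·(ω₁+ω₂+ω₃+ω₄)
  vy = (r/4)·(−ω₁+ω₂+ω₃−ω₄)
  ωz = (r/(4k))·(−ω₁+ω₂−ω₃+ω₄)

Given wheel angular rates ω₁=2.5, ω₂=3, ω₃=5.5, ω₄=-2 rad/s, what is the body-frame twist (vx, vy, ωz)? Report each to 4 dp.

(0.2250, 0.2000, -0.4730)

k = lx + ly = 0.25 + 0.12 = 0.3700
ω₁+ω₂+ω₃+ω₄ = 9.0000  →  vx = (0.1/4)·9.0000 = 0.2250
−ω₁+ω₂+ω₃−ω₄ = 8.0000  →  vy = (0.1/4)·8.0000 = 0.2000
−ω₁+ω₂−ω₃+ω₄ = -7.0000  →  ωz = (0.1/1.4800)·-7.0000 = -0.4730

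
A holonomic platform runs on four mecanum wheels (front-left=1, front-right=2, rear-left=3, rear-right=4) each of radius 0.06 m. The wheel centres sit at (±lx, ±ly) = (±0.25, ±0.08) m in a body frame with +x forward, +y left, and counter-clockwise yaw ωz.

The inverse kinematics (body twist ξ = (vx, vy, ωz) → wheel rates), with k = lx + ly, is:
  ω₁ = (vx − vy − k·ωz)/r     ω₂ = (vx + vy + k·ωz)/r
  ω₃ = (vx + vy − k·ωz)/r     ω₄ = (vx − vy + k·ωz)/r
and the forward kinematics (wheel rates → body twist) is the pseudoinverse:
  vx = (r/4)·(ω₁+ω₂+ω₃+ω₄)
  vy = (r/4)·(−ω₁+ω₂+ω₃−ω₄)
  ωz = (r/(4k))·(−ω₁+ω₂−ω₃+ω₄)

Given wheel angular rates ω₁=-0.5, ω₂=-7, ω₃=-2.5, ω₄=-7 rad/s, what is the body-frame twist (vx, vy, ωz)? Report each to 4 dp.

k = lx + ly = 0.25 + 0.08 = 0.3300
ω₁+ω₂+ω₃+ω₄ = -17.0000  →  vx = (0.06/4)·-17.0000 = -0.2550
−ω₁+ω₂+ω₃−ω₄ = -2.0000  →  vy = (0.06/4)·-2.0000 = -0.0300
−ω₁+ω₂−ω₃+ω₄ = -11.0000  →  ωz = (0.06/1.3200)·-11.0000 = -0.5000

(-0.2550, -0.0300, -0.5000)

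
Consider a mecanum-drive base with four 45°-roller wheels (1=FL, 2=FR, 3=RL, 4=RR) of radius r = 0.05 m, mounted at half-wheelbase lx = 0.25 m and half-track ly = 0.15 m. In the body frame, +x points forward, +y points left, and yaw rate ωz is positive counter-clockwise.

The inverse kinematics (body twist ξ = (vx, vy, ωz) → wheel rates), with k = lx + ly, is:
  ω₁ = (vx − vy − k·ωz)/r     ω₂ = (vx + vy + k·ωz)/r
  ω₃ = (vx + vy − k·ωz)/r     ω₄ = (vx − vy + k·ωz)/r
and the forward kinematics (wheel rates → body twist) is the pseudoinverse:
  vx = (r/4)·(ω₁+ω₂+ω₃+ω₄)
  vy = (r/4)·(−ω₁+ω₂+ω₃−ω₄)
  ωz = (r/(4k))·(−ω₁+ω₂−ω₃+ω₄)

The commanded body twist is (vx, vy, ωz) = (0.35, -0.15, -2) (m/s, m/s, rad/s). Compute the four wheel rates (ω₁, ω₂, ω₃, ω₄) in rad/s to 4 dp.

(26.0000, -12.0000, 20.0000, -6.0000)

k = lx + ly = 0.25 + 0.15 = 0.4000;  k·ωz = 0.4000·-2 = -0.8000
ω₁ (FL) = (vx − vy − k·ωz)/r = 1.3000/0.05 = 26.0000
ω₂ (FR) = (vx + vy + k·ωz)/r = -0.6000/0.05 = -12.0000
ω₃ (RL) = (vx + vy − k·ωz)/r = 1.0000/0.05 = 20.0000
ω₄ (RR) = (vx − vy + k·ωz)/r = -0.3000/0.05 = -6.0000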